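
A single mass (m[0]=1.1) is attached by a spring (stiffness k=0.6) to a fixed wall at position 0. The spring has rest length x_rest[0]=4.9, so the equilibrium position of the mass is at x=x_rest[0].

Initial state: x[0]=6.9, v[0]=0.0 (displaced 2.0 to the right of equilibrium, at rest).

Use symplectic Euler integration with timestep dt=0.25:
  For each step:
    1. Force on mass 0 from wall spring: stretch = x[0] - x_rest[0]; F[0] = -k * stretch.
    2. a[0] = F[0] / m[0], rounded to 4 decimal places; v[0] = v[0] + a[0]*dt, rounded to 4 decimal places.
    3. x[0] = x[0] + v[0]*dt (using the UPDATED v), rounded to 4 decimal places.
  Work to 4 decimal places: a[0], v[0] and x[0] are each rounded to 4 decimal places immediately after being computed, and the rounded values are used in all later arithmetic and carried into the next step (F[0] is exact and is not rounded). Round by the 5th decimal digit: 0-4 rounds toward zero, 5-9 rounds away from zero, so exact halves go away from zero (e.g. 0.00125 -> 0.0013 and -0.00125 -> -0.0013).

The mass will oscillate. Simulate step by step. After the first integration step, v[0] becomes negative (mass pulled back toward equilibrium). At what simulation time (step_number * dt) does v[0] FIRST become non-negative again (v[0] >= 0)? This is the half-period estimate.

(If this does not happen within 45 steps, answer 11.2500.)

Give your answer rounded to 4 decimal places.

Step 0: x=[6.9000] v=[0.0000]
Step 1: x=[6.8318] v=[-0.2727]
Step 2: x=[6.6978] v=[-0.5361]
Step 3: x=[6.5025] v=[-0.7813]
Step 4: x=[6.2526] v=[-0.9998]
Step 5: x=[5.9565] v=[-1.1843]
Step 6: x=[5.6244] v=[-1.3284]
Step 7: x=[5.2676] v=[-1.4272]
Step 8: x=[4.8983] v=[-1.4773]
Step 9: x=[4.5290] v=[-1.4771]
Step 10: x=[4.1724] v=[-1.4265]
Step 11: x=[3.8406] v=[-1.3273]
Step 12: x=[3.5449] v=[-1.1828]
Step 13: x=[3.2954] v=[-0.9980]
Step 14: x=[3.1006] v=[-0.7792]
Step 15: x=[2.9672] v=[-0.5338]
Step 16: x=[2.8997] v=[-0.2702]
Step 17: x=[2.9004] v=[0.0026]
First v>=0 after going negative at step 17, time=4.2500

Answer: 4.2500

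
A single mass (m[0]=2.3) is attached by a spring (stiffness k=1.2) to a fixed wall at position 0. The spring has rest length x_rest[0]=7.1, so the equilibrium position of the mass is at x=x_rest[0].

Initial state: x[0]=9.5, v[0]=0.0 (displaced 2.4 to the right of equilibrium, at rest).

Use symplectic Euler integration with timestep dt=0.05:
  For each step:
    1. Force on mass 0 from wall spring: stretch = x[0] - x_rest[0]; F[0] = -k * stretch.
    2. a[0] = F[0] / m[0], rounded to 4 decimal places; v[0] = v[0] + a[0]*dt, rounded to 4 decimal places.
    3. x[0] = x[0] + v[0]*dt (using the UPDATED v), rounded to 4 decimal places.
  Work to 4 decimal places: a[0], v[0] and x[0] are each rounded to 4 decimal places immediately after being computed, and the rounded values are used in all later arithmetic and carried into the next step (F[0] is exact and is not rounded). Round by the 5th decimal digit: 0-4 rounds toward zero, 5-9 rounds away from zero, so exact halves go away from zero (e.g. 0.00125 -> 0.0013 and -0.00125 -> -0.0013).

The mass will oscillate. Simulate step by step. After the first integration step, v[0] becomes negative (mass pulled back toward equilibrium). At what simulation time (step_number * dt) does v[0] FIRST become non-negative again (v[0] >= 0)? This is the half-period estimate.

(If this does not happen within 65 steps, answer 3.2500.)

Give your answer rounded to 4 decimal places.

Step 0: x=[9.5000] v=[0.0000]
Step 1: x=[9.4969] v=[-0.0626]
Step 2: x=[9.4906] v=[-0.1251]
Step 3: x=[9.4812] v=[-0.1875]
Step 4: x=[9.4687] v=[-0.2496]
Step 5: x=[9.4531] v=[-0.3114]
Step 6: x=[9.4345] v=[-0.3728]
Step 7: x=[9.4128] v=[-0.4337]
Step 8: x=[9.3881] v=[-0.4940]
Step 9: x=[9.3604] v=[-0.5537]
Step 10: x=[9.3298] v=[-0.6127]
Step 11: x=[9.2963] v=[-0.6709]
Step 12: x=[9.2599] v=[-0.7282]
Step 13: x=[9.2207] v=[-0.7845]
Step 14: x=[9.1787] v=[-0.8398]
Step 15: x=[9.1340] v=[-0.8940]
Step 16: x=[9.0866] v=[-0.9471]
Step 17: x=[9.0367] v=[-0.9989]
Step 18: x=[8.9842] v=[-1.0494]
Step 19: x=[8.9293] v=[-1.0986]
Step 20: x=[8.8720] v=[-1.1463]
Step 21: x=[8.8124] v=[-1.1925]
Step 22: x=[8.7505] v=[-1.2372]
Step 23: x=[8.6865] v=[-1.2803]
Step 24: x=[8.6204] v=[-1.3217]
Step 25: x=[8.5523] v=[-1.3614]
Step 26: x=[8.4823] v=[-1.3993]
Step 27: x=[8.4105] v=[-1.4354]
Step 28: x=[8.3370] v=[-1.4696]
Step 29: x=[8.2619] v=[-1.5019]
Step 30: x=[8.1853] v=[-1.5322]
Step 31: x=[8.1073] v=[-1.5605]
Step 32: x=[8.0280] v=[-1.5868]
Step 33: x=[7.9475] v=[-1.6110]
Step 34: x=[7.8658] v=[-1.6331]
Step 35: x=[7.7831] v=[-1.6531]
Step 36: x=[7.6996] v=[-1.6709]
Step 37: x=[7.6153] v=[-1.6865]
Step 38: x=[7.5303] v=[-1.6999]
Step 39: x=[7.4447] v=[-1.7111]
Step 40: x=[7.3587] v=[-1.7201]
Step 41: x=[7.2724] v=[-1.7269]
Step 42: x=[7.1858] v=[-1.7314]
Step 43: x=[7.0991] v=[-1.7336]
Step 44: x=[7.0124] v=[-1.7336]
Step 45: x=[6.9258] v=[-1.7313]
Step 46: x=[6.8395] v=[-1.7268]
Step 47: x=[6.7535] v=[-1.7200]
Step 48: x=[6.6680] v=[-1.7110]
Step 49: x=[6.5830] v=[-1.6997]
Step 50: x=[6.4987] v=[-1.6862]
Step 51: x=[6.4152] v=[-1.6705]
Step 52: x=[6.3326] v=[-1.6526]
Step 53: x=[6.2510] v=[-1.6326]
Step 54: x=[6.1705] v=[-1.6105]
Step 55: x=[6.0912] v=[-1.5863]
Step 56: x=[6.0132] v=[-1.5600]
Step 57: x=[5.9366] v=[-1.5317]
Step 58: x=[5.8615] v=[-1.5014]
Step 59: x=[5.7880] v=[-1.4691]
Step 60: x=[5.7163] v=[-1.4349]
Step 61: x=[5.6464] v=[-1.3988]
Step 62: x=[5.5784] v=[-1.3609]
Step 63: x=[5.5123] v=[-1.3212]
Step 64: x=[5.4483] v=[-1.2798]
Step 65: x=[5.3865] v=[-1.2367]
v[0] did not become non-negative within 65 steps; using fallback time=3.2500

Answer: 3.2500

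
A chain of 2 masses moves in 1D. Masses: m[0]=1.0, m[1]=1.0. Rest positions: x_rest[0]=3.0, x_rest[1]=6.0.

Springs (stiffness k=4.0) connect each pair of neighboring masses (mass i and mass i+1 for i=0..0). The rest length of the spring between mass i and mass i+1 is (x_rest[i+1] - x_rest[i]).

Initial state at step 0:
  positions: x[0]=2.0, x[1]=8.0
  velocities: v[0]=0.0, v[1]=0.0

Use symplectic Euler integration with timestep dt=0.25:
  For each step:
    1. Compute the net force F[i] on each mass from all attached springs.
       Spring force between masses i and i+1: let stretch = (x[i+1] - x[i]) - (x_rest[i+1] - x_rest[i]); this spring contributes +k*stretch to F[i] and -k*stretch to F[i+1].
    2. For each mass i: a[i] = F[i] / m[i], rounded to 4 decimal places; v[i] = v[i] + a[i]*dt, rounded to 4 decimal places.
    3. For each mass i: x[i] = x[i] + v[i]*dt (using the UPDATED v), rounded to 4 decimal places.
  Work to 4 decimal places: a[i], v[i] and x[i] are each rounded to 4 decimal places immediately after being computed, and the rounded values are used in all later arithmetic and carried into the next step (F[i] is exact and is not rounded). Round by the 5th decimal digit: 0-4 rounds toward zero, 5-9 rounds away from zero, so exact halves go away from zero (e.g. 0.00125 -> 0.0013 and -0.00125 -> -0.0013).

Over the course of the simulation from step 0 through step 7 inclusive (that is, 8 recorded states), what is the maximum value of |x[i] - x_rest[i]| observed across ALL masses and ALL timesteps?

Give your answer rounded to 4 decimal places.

Step 0: x=[2.0000 8.0000] v=[0.0000 0.0000]
Step 1: x=[2.7500 7.2500] v=[3.0000 -3.0000]
Step 2: x=[3.8750 6.1250] v=[4.5000 -4.5000]
Step 3: x=[4.8125 5.1875] v=[3.7500 -3.7500]
Step 4: x=[5.0938 4.9063] v=[1.1250 -1.1250]
Step 5: x=[4.5782 5.4219] v=[-2.0625 2.0625]
Step 6: x=[3.5235 6.4766] v=[-4.2188 4.2188]
Step 7: x=[2.4571 7.5430] v=[-4.2657 4.2657]
Max displacement = 2.0938

Answer: 2.0938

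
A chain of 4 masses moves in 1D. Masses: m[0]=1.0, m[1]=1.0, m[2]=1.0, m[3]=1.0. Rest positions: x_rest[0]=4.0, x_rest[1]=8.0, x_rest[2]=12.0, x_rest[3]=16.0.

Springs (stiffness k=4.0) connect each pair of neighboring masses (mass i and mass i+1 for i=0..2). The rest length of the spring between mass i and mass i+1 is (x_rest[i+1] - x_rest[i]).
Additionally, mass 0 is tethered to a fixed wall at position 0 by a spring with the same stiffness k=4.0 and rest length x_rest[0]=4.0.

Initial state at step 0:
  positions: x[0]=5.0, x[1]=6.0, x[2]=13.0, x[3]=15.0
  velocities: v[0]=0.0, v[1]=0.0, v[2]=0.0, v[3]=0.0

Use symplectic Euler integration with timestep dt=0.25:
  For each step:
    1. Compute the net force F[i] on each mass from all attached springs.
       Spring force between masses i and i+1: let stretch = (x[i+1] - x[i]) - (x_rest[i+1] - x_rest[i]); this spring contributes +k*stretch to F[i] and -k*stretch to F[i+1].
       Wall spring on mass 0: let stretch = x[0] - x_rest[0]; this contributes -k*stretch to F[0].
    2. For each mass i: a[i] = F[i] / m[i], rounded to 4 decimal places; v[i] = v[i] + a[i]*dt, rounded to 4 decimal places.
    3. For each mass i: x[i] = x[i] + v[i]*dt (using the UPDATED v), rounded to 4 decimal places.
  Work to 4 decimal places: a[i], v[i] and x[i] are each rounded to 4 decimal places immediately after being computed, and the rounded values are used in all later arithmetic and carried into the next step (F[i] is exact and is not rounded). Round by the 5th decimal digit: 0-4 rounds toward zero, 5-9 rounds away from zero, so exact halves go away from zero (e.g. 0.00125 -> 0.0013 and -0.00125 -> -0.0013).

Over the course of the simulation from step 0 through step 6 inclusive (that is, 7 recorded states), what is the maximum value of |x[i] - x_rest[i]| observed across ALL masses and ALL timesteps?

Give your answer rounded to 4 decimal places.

Step 0: x=[5.0000 6.0000 13.0000 15.0000] v=[0.0000 0.0000 0.0000 0.0000]
Step 1: x=[4.0000 7.5000 11.7500 15.5000] v=[-4.0000 6.0000 -5.0000 2.0000]
Step 2: x=[2.8750 9.1875 10.3750 16.0625] v=[-4.5000 6.7500 -5.5000 2.2500]
Step 3: x=[2.6094 9.5938 10.1250 16.2031] v=[-1.0625 1.6250 -1.0000 0.5625]
Step 4: x=[3.4375 8.3868 11.2617 15.8242] v=[3.3125 -4.8282 4.5469 -1.5156]
Step 5: x=[4.6436 6.6612 12.8203 15.3047] v=[4.8243 -6.9026 6.2345 -2.0781]
Step 6: x=[5.1932 5.9709 13.4603 15.1641] v=[2.1983 -2.7611 2.5598 -0.5625]
Max displacement = 2.0291

Answer: 2.0291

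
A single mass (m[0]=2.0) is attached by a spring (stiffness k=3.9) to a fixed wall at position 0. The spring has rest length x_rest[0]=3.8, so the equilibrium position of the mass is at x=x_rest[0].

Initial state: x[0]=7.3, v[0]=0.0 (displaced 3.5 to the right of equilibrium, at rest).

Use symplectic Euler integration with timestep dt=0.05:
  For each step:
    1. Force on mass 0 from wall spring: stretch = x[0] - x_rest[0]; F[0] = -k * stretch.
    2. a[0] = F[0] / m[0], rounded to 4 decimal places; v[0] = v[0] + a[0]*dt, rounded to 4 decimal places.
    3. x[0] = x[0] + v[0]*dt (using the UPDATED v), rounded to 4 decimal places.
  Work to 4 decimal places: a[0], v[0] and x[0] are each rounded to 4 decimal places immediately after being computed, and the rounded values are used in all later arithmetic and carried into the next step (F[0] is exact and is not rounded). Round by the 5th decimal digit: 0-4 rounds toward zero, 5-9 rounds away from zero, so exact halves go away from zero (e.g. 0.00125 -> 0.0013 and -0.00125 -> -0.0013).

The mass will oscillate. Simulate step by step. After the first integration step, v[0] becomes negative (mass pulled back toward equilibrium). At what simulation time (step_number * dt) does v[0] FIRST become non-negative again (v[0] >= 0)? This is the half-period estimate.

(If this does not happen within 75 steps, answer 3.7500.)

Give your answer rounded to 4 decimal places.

Step 0: x=[7.3000] v=[0.0000]
Step 1: x=[7.2829] v=[-0.3413]
Step 2: x=[7.2489] v=[-0.6809]
Step 3: x=[7.1980] v=[-1.0172]
Step 4: x=[7.1306] v=[-1.3485]
Step 5: x=[7.0469] v=[-1.6732]
Step 6: x=[6.9474] v=[-1.9898]
Step 7: x=[6.8326] v=[-2.2967]
Step 8: x=[6.7030] v=[-2.5924]
Step 9: x=[6.5592] v=[-2.8754]
Step 10: x=[6.4020] v=[-3.1444]
Step 11: x=[6.2321] v=[-3.3981]
Step 12: x=[6.0503] v=[-3.6352]
Step 13: x=[5.8576] v=[-3.8546]
Step 14: x=[5.6548] v=[-4.0552]
Step 15: x=[5.4430] v=[-4.2360]
Step 16: x=[5.2232] v=[-4.3962]
Step 17: x=[4.9965] v=[-4.5350]
Step 18: x=[4.7639] v=[-4.6517]
Step 19: x=[4.5266] v=[-4.7457]
Step 20: x=[4.2858] v=[-4.8165]
Step 21: x=[4.0426] v=[-4.8639]
Step 22: x=[3.7982] v=[-4.8876]
Step 23: x=[3.5538] v=[-4.8874]
Step 24: x=[3.3106] v=[-4.8634]
Step 25: x=[3.0698] v=[-4.8157]
Step 26: x=[2.8326] v=[-4.7445]
Step 27: x=[2.6001] v=[-4.6502]
Step 28: x=[2.3734] v=[-4.5332]
Step 29: x=[2.1537] v=[-4.3941]
Step 30: x=[1.9420] v=[-4.2336]
Step 31: x=[1.7394] v=[-4.0524]
Step 32: x=[1.5468] v=[-3.8515]
Step 33: x=[1.3652] v=[-3.6318]
Step 34: x=[1.1955] v=[-3.3944]
Step 35: x=[1.0385] v=[-3.1405]
Step 36: x=[0.8949] v=[-2.8713]
Step 37: x=[0.7655] v=[-2.5881]
Step 38: x=[0.6509] v=[-2.2922]
Step 39: x=[0.5516] v=[-1.9852]
Step 40: x=[0.4682] v=[-1.6685]
Step 41: x=[0.4010] v=[-1.3437]
Step 42: x=[0.3504] v=[-1.0123]
Step 43: x=[0.3166] v=[-0.6760]
Step 44: x=[0.2998] v=[-0.3364]
Step 45: x=[0.3000] v=[0.0049]
First v>=0 after going negative at step 45, time=2.2500

Answer: 2.2500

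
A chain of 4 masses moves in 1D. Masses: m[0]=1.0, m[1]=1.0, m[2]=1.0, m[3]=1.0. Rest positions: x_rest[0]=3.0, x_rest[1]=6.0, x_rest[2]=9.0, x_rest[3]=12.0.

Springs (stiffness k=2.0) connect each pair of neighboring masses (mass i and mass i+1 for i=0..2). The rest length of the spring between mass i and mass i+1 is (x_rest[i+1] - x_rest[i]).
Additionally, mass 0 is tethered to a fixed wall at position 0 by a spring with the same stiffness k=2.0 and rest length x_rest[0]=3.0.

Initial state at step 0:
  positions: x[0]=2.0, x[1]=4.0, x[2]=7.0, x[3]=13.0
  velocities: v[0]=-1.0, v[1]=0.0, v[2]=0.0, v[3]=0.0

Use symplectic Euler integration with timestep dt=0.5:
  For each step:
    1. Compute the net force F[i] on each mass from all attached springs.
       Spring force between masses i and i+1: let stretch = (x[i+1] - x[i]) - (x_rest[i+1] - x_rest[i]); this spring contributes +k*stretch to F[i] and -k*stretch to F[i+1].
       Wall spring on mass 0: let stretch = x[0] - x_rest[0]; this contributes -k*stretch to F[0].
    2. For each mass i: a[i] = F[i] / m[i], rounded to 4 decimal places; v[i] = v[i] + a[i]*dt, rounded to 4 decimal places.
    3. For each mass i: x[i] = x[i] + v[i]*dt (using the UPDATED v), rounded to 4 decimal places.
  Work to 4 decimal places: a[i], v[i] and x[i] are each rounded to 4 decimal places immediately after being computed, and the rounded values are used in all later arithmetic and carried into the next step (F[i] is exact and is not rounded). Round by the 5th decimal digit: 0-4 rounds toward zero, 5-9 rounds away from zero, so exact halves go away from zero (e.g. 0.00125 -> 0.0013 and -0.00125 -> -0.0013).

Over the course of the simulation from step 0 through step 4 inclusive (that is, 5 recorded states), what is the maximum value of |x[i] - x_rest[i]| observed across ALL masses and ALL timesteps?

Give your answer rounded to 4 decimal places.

Step 0: x=[2.0000 4.0000 7.0000 13.0000] v=[-1.0000 0.0000 0.0000 0.0000]
Step 1: x=[1.5000 4.5000 8.5000 11.5000] v=[-1.0000 1.0000 3.0000 -3.0000]
Step 2: x=[1.7500 5.5000 9.5000 10.0000] v=[0.5000 2.0000 2.0000 -3.0000]
Step 3: x=[3.0000 6.6250 8.7500 9.7500] v=[2.5000 2.2500 -1.5000 -0.5000]
Step 4: x=[4.5625 7.0000 7.4375 10.5000] v=[3.1250 0.7500 -2.6250 1.5000]
Max displacement = 2.2500

Answer: 2.2500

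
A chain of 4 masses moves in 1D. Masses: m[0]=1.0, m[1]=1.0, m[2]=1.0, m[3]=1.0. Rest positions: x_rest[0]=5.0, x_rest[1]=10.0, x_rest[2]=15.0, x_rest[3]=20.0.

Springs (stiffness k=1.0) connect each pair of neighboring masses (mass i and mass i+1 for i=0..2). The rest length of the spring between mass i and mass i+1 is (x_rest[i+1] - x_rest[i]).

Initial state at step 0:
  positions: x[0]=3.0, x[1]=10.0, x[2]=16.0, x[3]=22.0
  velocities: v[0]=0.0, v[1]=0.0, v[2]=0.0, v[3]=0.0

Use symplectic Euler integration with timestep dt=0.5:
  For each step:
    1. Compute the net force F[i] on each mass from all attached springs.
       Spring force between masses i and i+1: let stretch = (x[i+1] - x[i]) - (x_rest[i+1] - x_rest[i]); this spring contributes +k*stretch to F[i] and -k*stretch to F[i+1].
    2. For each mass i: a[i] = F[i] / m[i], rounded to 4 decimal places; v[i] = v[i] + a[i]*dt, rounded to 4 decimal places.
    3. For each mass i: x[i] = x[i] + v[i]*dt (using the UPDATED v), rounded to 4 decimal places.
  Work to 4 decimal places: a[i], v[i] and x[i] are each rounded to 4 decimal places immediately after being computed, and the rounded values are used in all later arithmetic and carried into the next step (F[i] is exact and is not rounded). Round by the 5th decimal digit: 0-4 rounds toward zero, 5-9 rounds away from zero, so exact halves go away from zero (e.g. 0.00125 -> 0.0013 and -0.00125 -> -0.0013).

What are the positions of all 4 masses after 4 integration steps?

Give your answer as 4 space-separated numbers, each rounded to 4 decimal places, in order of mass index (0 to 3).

Answer: 5.8751 9.9923 14.9765 20.1562

Derivation:
Step 0: x=[3.0000 10.0000 16.0000 22.0000] v=[0.0000 0.0000 0.0000 0.0000]
Step 1: x=[3.5000 9.7500 16.0000 21.7500] v=[1.0000 -0.5000 0.0000 -0.5000]
Step 2: x=[4.3125 9.5000 15.8750 21.3125] v=[1.6250 -0.5000 -0.2500 -0.8750]
Step 3: x=[5.1719 9.5469 15.5156 20.7656] v=[1.7188 0.0938 -0.7188 -1.0938]
Step 4: x=[5.8751 9.9923 14.9765 20.1562] v=[1.4063 0.8907 -1.0782 -1.2188]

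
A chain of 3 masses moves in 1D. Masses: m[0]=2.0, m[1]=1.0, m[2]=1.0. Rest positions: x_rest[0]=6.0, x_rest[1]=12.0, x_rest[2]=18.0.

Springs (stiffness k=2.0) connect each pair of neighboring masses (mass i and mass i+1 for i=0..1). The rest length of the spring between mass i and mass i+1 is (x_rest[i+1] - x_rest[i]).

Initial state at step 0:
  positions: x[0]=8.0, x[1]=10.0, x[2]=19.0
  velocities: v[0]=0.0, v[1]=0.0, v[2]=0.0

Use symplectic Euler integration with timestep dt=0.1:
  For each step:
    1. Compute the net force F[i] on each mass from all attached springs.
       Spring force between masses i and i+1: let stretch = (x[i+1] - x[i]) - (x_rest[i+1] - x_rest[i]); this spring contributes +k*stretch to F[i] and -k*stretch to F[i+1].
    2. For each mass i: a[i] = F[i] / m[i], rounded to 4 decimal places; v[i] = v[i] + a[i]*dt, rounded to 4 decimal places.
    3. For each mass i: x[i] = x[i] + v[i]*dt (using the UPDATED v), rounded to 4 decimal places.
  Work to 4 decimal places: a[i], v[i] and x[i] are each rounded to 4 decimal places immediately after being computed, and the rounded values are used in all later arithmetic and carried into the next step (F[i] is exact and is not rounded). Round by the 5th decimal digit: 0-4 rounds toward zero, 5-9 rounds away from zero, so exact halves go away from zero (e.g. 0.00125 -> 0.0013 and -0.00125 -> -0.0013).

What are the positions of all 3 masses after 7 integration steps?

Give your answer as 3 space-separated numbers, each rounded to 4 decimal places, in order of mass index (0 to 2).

Step 0: x=[8.0000 10.0000 19.0000] v=[0.0000 0.0000 0.0000]
Step 1: x=[7.9600 10.1400 18.9400] v=[-0.4000 1.4000 -0.6000]
Step 2: x=[7.8818 10.4124 18.8240] v=[-0.7820 2.7240 -1.1600]
Step 3: x=[7.7689 10.8024 18.6598] v=[-1.1289 3.9002 -1.6423]
Step 4: x=[7.6263 11.2889 18.4584] v=[-1.4256 4.8650 -2.0138]
Step 5: x=[7.4604 11.8455 18.2336] v=[-1.6593 5.5664 -2.2477]
Step 6: x=[7.2783 12.4422 18.0011] v=[-1.8208 5.9670 -2.3253]
Step 7: x=[7.0879 13.0468 17.7774] v=[-1.9044 6.0460 -2.2371]

Answer: 7.0879 13.0468 17.7774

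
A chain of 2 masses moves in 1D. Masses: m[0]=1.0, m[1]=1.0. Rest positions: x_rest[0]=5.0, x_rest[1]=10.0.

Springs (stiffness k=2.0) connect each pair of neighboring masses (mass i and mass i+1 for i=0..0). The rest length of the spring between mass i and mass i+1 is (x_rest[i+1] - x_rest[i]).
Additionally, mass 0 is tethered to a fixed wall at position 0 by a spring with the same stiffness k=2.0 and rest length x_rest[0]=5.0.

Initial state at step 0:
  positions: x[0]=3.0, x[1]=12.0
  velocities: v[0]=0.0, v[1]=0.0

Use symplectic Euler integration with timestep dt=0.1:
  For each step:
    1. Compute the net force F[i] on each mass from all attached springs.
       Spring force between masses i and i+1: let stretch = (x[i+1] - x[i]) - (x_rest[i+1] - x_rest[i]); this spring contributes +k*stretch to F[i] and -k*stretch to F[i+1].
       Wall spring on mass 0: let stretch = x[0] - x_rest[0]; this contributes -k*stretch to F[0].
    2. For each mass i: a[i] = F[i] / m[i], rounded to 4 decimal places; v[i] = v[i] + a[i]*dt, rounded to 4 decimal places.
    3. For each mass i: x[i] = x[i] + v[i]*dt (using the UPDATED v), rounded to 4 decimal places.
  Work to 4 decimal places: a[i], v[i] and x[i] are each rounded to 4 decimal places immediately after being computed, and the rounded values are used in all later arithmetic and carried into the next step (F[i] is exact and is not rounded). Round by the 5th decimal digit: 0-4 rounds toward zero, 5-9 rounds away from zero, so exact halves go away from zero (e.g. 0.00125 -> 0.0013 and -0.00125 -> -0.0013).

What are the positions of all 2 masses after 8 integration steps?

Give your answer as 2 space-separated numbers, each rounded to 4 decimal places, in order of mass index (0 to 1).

Step 0: x=[3.0000 12.0000] v=[0.0000 0.0000]
Step 1: x=[3.1200 11.9200] v=[1.2000 -0.8000]
Step 2: x=[3.3536 11.7640] v=[2.3360 -1.5600]
Step 3: x=[3.6883 11.5398] v=[3.3474 -2.2421]
Step 4: x=[4.1063 11.2586] v=[4.1800 -2.8124]
Step 5: x=[4.5852 10.9343] v=[4.7892 -3.2429]
Step 6: x=[5.0994 10.5830] v=[5.1420 -3.5127]
Step 7: x=[5.6213 10.2221] v=[5.2188 -3.6094]
Step 8: x=[6.1228 9.8691] v=[5.0147 -3.5296]

Answer: 6.1228 9.8691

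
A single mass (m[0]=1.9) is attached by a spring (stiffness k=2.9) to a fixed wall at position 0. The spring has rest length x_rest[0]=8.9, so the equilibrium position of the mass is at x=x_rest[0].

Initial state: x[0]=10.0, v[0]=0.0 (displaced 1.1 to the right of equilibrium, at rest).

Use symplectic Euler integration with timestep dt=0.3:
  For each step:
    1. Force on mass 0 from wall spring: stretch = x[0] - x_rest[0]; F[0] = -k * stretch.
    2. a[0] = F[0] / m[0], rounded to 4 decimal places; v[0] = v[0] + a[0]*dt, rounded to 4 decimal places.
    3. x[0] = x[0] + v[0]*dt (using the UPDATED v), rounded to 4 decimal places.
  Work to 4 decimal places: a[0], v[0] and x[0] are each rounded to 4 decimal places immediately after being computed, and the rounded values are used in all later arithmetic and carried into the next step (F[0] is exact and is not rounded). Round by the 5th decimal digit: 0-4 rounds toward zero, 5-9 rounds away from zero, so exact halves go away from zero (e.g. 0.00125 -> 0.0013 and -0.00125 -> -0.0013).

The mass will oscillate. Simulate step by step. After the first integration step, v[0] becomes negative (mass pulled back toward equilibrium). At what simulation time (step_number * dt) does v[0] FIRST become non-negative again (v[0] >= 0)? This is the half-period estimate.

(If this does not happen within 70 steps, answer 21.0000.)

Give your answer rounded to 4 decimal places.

Step 0: x=[10.0000] v=[0.0000]
Step 1: x=[9.8489] v=[-0.5037]
Step 2: x=[9.5674] v=[-0.9382]
Step 3: x=[9.1943] v=[-1.2438]
Step 4: x=[8.7807] v=[-1.3786]
Step 5: x=[8.3835] v=[-1.3240]
Step 6: x=[8.0573] v=[-1.0875]
Step 7: x=[7.8468] v=[-0.7016]
Step 8: x=[7.7810] v=[-0.2194]
Step 9: x=[7.8689] v=[0.2930]
First v>=0 after going negative at step 9, time=2.7000

Answer: 2.7000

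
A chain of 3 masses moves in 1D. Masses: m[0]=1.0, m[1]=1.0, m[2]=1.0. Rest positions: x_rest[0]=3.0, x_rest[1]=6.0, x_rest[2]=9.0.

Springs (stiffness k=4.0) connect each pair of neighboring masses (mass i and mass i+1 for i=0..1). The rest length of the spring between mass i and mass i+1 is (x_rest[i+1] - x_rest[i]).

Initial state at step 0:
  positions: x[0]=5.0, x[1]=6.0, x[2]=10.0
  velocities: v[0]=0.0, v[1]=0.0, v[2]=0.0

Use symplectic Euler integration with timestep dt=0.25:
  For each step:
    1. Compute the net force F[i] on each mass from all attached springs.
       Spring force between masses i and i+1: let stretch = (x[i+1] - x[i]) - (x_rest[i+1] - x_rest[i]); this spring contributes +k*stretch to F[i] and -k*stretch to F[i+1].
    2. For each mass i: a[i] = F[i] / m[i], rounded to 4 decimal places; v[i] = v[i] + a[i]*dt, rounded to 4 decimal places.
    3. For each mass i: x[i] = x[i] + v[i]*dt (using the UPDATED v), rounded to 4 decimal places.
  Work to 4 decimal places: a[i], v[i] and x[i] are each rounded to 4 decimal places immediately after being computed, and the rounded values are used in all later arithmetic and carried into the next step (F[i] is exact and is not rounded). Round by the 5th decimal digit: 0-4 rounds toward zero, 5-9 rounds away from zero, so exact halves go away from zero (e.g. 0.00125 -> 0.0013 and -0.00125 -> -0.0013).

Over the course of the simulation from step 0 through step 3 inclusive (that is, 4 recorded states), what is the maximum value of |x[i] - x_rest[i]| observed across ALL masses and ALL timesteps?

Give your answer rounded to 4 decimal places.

Answer: 2.1094

Derivation:
Step 0: x=[5.0000 6.0000 10.0000] v=[0.0000 0.0000 0.0000]
Step 1: x=[4.5000 6.7500 9.7500] v=[-2.0000 3.0000 -1.0000]
Step 2: x=[3.8125 7.6875 9.5000] v=[-2.7500 3.7500 -1.0000]
Step 3: x=[3.3438 8.1094 9.5469] v=[-1.8750 1.6875 0.1875]
Max displacement = 2.1094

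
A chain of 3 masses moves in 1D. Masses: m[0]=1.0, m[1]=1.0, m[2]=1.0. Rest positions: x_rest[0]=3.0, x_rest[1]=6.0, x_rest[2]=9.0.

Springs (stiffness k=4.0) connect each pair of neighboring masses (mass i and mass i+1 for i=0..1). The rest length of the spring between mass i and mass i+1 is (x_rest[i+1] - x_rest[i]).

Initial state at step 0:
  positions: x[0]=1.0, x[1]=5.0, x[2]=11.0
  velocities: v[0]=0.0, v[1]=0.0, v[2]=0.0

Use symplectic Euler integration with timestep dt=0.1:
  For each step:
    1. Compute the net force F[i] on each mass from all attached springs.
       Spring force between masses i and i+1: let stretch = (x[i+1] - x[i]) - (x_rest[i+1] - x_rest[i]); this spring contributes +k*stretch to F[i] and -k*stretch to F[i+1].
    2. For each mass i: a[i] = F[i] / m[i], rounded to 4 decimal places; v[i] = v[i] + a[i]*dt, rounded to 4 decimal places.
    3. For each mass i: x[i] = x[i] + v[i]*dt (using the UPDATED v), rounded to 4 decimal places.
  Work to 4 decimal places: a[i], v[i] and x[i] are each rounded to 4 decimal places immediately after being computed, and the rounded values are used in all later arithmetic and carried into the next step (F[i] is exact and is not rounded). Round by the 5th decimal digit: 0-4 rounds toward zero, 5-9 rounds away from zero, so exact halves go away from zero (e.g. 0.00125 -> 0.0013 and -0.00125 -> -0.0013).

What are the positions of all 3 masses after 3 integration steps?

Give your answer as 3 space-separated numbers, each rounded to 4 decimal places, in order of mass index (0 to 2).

Step 0: x=[1.0000 5.0000 11.0000] v=[0.0000 0.0000 0.0000]
Step 1: x=[1.0400 5.0800 10.8800] v=[0.4000 0.8000 -1.2000]
Step 2: x=[1.1216 5.2304 10.6480] v=[0.8160 1.5040 -2.3200]
Step 3: x=[1.2476 5.4332 10.3193] v=[1.2595 2.0275 -3.2870]

Answer: 1.2476 5.4332 10.3193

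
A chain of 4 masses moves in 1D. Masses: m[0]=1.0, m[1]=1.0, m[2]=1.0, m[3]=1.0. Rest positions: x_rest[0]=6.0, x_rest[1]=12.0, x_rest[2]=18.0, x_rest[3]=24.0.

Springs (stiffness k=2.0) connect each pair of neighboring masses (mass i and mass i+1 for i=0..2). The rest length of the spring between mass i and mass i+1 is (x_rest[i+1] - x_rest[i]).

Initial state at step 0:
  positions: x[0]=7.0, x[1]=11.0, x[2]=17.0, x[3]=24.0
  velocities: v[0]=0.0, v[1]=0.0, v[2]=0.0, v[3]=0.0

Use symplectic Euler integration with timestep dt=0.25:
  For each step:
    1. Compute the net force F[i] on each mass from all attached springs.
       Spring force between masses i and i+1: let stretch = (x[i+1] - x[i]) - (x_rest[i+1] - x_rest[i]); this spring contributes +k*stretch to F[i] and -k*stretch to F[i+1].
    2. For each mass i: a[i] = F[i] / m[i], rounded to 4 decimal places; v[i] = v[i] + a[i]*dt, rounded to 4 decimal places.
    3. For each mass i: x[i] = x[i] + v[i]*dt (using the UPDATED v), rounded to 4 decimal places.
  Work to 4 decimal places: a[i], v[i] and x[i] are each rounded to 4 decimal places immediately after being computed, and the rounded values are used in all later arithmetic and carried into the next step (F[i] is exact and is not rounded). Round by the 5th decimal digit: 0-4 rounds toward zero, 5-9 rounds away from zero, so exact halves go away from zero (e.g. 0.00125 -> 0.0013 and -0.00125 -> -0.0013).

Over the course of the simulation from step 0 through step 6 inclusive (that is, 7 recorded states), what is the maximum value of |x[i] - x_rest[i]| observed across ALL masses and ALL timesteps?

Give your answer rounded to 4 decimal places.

Step 0: x=[7.0000 11.0000 17.0000 24.0000] v=[0.0000 0.0000 0.0000 0.0000]
Step 1: x=[6.7500 11.2500 17.1250 23.8750] v=[-1.0000 1.0000 0.5000 -0.5000]
Step 2: x=[6.3125 11.6719 17.3594 23.6563] v=[-1.7500 1.6875 0.9375 -0.8750]
Step 3: x=[5.7949 12.1348 17.6700 23.4004] v=[-2.0703 1.8516 1.2422 -1.0235]
Step 4: x=[5.3198 12.4971 18.0050 23.1782] v=[-1.9004 1.4493 1.3398 -0.8887]
Step 5: x=[4.9919 12.6508 18.2981 23.0594] v=[-1.3118 0.6146 1.1725 -0.4753]
Step 6: x=[4.8713 12.5530 18.4805 23.0954] v=[-0.4824 -0.3912 0.7295 0.1441]
Max displacement = 1.1287

Answer: 1.1287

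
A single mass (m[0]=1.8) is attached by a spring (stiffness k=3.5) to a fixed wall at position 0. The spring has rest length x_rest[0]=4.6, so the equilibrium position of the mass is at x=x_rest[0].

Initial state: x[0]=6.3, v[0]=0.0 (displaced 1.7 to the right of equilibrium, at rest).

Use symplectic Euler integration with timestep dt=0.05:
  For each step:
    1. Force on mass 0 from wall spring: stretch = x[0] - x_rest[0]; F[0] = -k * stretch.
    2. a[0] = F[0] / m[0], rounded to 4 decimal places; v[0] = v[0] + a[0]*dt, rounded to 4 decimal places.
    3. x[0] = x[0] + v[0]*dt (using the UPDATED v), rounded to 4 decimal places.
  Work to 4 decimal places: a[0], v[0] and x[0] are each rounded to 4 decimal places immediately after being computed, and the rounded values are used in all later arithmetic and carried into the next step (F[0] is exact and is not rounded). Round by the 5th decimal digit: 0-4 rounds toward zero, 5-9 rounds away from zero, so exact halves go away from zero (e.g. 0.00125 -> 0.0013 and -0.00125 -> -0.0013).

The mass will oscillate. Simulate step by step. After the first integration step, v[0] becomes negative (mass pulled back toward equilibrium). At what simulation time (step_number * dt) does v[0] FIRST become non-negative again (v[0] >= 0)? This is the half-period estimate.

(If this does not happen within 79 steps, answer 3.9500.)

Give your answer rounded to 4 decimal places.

Step 0: x=[6.3000] v=[0.0000]
Step 1: x=[6.2917] v=[-0.1653]
Step 2: x=[6.2752] v=[-0.3298]
Step 3: x=[6.2506] v=[-0.4927]
Step 4: x=[6.2179] v=[-0.6532]
Step 5: x=[6.1774] v=[-0.8105]
Step 6: x=[6.1292] v=[-0.9639]
Step 7: x=[6.0736] v=[-1.1126]
Step 8: x=[6.0108] v=[-1.2559]
Step 9: x=[5.9411] v=[-1.3931]
Step 10: x=[5.8649] v=[-1.5235]
Step 11: x=[5.7826] v=[-1.6465]
Step 12: x=[5.6945] v=[-1.7615]
Step 13: x=[5.6011] v=[-1.8679]
Step 14: x=[5.5028] v=[-1.9652]
Step 15: x=[5.4002] v=[-2.0530]
Step 16: x=[5.2937] v=[-2.1308]
Step 17: x=[5.1838] v=[-2.1982]
Step 18: x=[5.0711] v=[-2.2550]
Step 19: x=[4.9561] v=[-2.3008]
Step 20: x=[4.8393] v=[-2.3354]
Step 21: x=[4.7214] v=[-2.3587]
Step 22: x=[4.6029] v=[-2.3705]
Step 23: x=[4.4844] v=[-2.3708]
Step 24: x=[4.3664] v=[-2.3596]
Step 25: x=[4.2496] v=[-2.3369]
Step 26: x=[4.1345] v=[-2.3028]
Step 27: x=[4.0216] v=[-2.2575]
Step 28: x=[3.9115] v=[-2.2013]
Step 29: x=[3.8048] v=[-2.1344]
Step 30: x=[3.7019] v=[-2.0571]
Step 31: x=[3.6034] v=[-1.9698]
Step 32: x=[3.5098] v=[-1.8729]
Step 33: x=[3.4215] v=[-1.7669]
Step 34: x=[3.3389] v=[-1.6523]
Step 35: x=[3.2624] v=[-1.5297]
Step 36: x=[3.1924] v=[-1.3997]
Step 37: x=[3.1293] v=[-1.2629]
Step 38: x=[3.0733] v=[-1.1199]
Step 39: x=[3.0247] v=[-0.9715]
Step 40: x=[2.9838] v=[-0.8183]
Step 41: x=[2.9507] v=[-0.6612]
Step 42: x=[2.9257] v=[-0.5009]
Step 43: x=[2.9088] v=[-0.3381]
Step 44: x=[2.9001] v=[-0.1737]
Step 45: x=[2.8997] v=[-0.0084]
Step 46: x=[2.9075] v=[0.1569]
First v>=0 after going negative at step 46, time=2.3000

Answer: 2.3000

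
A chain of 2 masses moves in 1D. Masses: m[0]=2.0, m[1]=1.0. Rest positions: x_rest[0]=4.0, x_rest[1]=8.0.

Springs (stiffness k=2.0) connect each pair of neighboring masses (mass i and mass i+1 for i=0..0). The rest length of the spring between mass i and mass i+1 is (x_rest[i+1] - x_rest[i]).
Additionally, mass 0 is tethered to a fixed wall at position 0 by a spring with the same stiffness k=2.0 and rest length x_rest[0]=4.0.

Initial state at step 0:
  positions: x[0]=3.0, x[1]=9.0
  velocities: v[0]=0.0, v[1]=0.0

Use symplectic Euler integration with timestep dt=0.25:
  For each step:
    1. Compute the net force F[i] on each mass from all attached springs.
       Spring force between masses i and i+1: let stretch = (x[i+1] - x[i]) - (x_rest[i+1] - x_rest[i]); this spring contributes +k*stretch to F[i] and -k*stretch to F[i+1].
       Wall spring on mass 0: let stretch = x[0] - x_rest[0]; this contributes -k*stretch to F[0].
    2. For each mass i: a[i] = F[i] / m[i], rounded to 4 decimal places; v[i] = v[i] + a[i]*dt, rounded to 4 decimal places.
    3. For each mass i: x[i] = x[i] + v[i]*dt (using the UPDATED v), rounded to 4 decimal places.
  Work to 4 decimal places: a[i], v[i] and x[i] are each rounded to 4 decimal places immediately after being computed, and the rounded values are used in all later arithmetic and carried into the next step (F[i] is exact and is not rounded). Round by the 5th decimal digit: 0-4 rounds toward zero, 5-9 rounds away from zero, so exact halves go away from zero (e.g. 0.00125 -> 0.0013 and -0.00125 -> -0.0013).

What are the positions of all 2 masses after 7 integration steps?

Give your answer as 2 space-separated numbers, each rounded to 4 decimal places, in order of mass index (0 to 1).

Step 0: x=[3.0000 9.0000] v=[0.0000 0.0000]
Step 1: x=[3.1875 8.7500] v=[0.7500 -1.0000]
Step 2: x=[3.5235 8.3047] v=[1.3438 -1.7813]
Step 3: x=[3.9381 7.7617] v=[1.6582 -2.1719]
Step 4: x=[4.3455 7.2408] v=[1.6296 -2.0837]
Step 5: x=[4.6623 6.8580] v=[1.2671 -1.5314]
Step 6: x=[4.8249 6.7007] v=[0.6505 -0.6293]
Step 7: x=[4.8032 6.8089] v=[-0.0868 0.4328]

Answer: 4.8032 6.8089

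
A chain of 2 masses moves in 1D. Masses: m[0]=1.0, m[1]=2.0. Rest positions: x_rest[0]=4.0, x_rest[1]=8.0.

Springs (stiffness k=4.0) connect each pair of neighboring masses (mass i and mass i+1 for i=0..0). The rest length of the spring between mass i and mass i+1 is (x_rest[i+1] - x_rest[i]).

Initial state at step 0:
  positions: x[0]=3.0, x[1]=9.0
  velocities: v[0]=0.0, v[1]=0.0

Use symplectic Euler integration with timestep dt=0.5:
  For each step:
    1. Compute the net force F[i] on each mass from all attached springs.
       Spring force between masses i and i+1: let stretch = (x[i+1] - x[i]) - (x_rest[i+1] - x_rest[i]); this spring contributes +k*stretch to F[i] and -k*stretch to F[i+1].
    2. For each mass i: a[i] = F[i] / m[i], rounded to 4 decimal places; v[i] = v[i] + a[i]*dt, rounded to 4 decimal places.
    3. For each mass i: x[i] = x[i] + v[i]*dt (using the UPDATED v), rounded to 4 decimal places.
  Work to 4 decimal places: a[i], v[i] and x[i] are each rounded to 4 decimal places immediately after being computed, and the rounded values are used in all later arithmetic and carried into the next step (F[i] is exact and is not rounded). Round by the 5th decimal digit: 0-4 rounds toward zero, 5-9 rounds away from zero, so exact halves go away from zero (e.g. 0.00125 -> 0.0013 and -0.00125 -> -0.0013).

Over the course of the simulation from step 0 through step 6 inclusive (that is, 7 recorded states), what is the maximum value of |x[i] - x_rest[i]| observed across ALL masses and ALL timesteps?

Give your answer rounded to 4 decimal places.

Step 0: x=[3.0000 9.0000] v=[0.0000 0.0000]
Step 1: x=[5.0000 8.0000] v=[4.0000 -2.0000]
Step 2: x=[6.0000 7.5000] v=[2.0000 -1.0000]
Step 3: x=[4.5000 8.2500] v=[-3.0000 1.5000]
Step 4: x=[2.7500 9.1250] v=[-3.5000 1.7500]
Step 5: x=[3.3750 8.8125] v=[1.2500 -0.6250]
Step 6: x=[5.4375 7.7813] v=[4.1250 -2.0625]
Max displacement = 2.0000

Answer: 2.0000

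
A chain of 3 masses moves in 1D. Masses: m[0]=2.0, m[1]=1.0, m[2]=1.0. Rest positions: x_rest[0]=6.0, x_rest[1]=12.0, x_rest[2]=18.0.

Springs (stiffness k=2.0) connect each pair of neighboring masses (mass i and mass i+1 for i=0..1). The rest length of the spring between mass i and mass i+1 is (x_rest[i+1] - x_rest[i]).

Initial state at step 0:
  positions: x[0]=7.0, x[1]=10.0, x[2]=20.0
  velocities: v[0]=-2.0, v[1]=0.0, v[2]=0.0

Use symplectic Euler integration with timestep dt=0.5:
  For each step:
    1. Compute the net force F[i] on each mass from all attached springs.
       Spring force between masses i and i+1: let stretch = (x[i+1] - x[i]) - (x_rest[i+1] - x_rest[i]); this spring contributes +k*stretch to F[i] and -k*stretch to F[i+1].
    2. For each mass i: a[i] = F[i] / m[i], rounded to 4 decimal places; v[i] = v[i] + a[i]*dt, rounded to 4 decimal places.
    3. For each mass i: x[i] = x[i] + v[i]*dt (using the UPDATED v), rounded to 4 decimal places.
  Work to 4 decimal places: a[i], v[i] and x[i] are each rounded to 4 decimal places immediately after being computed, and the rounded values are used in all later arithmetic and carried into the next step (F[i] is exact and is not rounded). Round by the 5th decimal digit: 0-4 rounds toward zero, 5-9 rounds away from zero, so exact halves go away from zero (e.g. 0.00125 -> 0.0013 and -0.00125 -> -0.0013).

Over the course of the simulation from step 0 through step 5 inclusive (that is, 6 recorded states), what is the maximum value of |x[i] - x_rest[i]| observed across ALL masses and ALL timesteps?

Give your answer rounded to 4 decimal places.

Answer: 4.4667

Derivation:
Step 0: x=[7.0000 10.0000 20.0000] v=[-2.0000 0.0000 0.0000]
Step 1: x=[5.2500 13.5000 18.0000] v=[-3.5000 7.0000 -4.0000]
Step 2: x=[4.0625 15.1250 16.7500] v=[-2.3750 3.2500 -2.5000]
Step 3: x=[4.1407 12.0313 17.6875] v=[0.1563 -6.1875 1.8750]
Step 4: x=[4.6915 7.8204 18.7969] v=[1.1016 -8.4219 2.2188]
Step 5: x=[4.5245 7.5333 17.4181] v=[-0.3340 -0.5743 -2.7577]
Max displacement = 4.4667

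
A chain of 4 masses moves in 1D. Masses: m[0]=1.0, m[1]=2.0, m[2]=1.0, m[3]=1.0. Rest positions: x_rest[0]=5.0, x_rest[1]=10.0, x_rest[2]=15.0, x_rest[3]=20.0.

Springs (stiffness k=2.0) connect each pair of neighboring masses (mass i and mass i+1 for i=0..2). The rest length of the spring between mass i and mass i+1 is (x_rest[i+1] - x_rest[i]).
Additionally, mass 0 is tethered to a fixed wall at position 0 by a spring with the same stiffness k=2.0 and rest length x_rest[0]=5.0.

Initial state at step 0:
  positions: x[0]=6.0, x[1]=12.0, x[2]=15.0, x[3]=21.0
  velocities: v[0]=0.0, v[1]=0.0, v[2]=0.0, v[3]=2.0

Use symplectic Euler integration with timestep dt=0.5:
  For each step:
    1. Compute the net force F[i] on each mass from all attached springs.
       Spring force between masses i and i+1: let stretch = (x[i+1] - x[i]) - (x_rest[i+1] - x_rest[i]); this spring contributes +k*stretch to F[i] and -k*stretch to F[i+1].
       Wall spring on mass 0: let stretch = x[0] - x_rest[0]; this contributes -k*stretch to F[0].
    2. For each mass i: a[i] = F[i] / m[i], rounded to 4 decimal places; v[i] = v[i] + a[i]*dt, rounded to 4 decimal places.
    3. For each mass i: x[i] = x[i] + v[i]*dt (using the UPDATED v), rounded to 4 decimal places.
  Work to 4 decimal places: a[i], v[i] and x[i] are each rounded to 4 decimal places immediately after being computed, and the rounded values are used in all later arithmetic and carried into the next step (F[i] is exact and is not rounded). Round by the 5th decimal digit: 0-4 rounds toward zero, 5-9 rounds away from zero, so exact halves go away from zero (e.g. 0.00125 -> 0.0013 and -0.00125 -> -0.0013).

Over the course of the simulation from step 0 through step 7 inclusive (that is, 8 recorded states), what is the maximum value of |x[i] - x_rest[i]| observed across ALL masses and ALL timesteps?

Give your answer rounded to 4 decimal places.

Step 0: x=[6.0000 12.0000 15.0000 21.0000] v=[0.0000 0.0000 0.0000 2.0000]
Step 1: x=[6.0000 11.2500 16.5000 21.5000] v=[0.0000 -1.5000 3.0000 1.0000]
Step 2: x=[5.6250 10.5000 17.8750 22.0000] v=[-0.7500 -1.5000 2.7500 1.0000]
Step 3: x=[4.8750 10.3750 17.6250 22.9375] v=[-1.5000 -0.2500 -0.5000 1.8750]
Step 4: x=[4.4375 10.6875 16.4063 23.7188] v=[-0.8750 0.6250 -2.4375 1.5625]
Step 5: x=[4.9063 10.8672 15.9844 23.3438] v=[0.9375 0.3594 -0.8438 -0.7500]
Step 6: x=[5.9024 10.8360 16.6836 21.7891] v=[1.9921 -0.0625 1.3984 -3.1094]
Step 7: x=[6.4141 11.0333 17.0118 20.1817] v=[1.0233 0.3945 0.6563 -3.2149]
Max displacement = 3.7188

Answer: 3.7188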